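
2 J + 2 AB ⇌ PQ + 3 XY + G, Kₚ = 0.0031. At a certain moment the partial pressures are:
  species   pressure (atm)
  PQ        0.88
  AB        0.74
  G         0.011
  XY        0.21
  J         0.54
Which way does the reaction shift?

to the right

Qₚ = P(PQ)·P(XY)³·P(G) / (P(J)²·P(AB)²) = (0.88)·(0.21)³·(0.011) / ((0.54)²·(0.74)²) = 5.6e-4
Qₚ = 5.6e-4 < Kₚ = 0.0031, so the forward reaction proceeds.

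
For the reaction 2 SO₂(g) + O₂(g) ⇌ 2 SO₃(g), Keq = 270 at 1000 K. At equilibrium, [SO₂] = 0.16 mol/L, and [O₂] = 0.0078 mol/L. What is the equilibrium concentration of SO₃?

At equilibrium, Keq = [SO₃]² / ([SO₂]²·[O₂]) = 270.
([SO₃])² / ((0.16)²·(0.0078)) = 270
[SO₃]² = 0.0539 ⇒ [SO₃] = 0.23 mol/L

[SO₃] = 0.23 mol/L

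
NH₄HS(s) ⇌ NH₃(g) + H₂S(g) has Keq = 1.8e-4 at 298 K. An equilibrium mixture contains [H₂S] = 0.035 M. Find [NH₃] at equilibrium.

(NH₄HS is a pure solid — omitted from Keq.)
At equilibrium, Keq = [NH₃]·[H₂S] = 1.8e-4.
([NH₃])·(0.035) = 1.8e-4
[NH₃] = 0.00514 = 0.0051 M

[NH₃] = 0.0051 M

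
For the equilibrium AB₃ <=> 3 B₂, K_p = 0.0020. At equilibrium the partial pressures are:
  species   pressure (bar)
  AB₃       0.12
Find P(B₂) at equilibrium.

P(B₂) = 0.062 bar

At equilibrium, K_p = P(B₂)³ / P(AB₃) = 0.0020.
(P(B₂))³ / (0.12) = 0.0020
P(B₂)³ = 2.40×10⁻⁴ ⇒ P(B₂) = 0.062 bar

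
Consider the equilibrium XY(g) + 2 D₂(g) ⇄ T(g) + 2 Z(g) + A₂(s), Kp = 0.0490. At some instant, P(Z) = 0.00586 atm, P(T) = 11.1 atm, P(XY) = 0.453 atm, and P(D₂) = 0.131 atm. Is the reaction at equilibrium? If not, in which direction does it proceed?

(A₂ is a pure solid — omitted from Qp.)
Qp = P(T)·P(Z)² / (P(XY)·P(D₂)²) = (11.1)·(0.00586)² / ((0.453)·(0.131)²) = 0.0490
Qp = 0.0490 = Kp, so the system is already at equilibrium.

at equilibrium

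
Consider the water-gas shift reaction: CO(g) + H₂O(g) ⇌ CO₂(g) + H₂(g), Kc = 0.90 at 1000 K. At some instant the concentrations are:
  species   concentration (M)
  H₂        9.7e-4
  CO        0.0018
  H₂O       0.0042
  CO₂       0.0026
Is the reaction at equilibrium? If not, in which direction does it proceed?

Qc = [CO₂]·[H₂] / ([CO]·[H₂O]) = (0.0026)·(9.7e-4) / ((0.0018)·(0.0042)) = 0.33
Qc = 0.33 < Kc = 0.90, so the forward reaction proceeds.

forward (toward products)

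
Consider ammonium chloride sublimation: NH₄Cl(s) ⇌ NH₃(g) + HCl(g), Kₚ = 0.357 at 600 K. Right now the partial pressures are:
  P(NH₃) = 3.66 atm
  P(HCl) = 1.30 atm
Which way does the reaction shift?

(NH₄Cl is a pure solid — omitted from Qₚ.)
Qₚ = P(NH₃)·P(HCl) = (3.66)·(1.30) = 4.76
Qₚ = 4.76 > Kₚ = 0.357, so the reverse reaction proceeds.

toward reactants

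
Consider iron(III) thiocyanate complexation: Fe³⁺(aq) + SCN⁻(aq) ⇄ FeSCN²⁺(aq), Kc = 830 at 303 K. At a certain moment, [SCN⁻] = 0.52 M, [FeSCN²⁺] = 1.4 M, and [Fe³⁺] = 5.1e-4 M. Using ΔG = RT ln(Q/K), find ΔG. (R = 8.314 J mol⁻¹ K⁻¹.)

ΔG = 4.66 kJ/mol

Qc = [FeSCN²⁺] / ([Fe³⁺]·[SCN⁻]) = (1.4) / ((5.1e-4)·(0.52)) = 5280
ΔG = RT ln(Qc/Kc) = (8.314 J mol⁻¹ K⁻¹)(303 K) × ln(5280/830)
   = (2.519 kJ/mol)(1.850) = 4.66 kJ/mol
ΔG > 0, so the forward reaction is non-spontaneous (proceeds in reverse).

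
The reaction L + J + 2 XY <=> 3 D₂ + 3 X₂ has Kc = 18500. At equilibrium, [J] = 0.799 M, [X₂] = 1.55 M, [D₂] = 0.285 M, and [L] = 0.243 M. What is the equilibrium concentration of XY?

[XY] = 0.00490 M

At equilibrium, Kc = [D₂]³·[X₂]³ / ([L]·[J]·[XY]²) = 18500.
(0.285)³·(1.55)³ / ((0.243)·(0.799)·([XY])²) = 18500
[XY]² = 2.40e-5 ⇒ [XY] = 0.00490 M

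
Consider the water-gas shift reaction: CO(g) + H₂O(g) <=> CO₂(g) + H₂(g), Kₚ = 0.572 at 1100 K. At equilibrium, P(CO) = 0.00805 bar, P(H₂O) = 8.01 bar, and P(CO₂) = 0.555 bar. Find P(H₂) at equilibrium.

P(H₂) = 0.0665 bar

At equilibrium, Kₚ = P(CO₂)·P(H₂) / (P(CO)·P(H₂O)) = 0.572.
(0.555)·(P(H₂)) / ((0.00805)·(8.01)) = 0.572
P(H₂) = 0.0665 bar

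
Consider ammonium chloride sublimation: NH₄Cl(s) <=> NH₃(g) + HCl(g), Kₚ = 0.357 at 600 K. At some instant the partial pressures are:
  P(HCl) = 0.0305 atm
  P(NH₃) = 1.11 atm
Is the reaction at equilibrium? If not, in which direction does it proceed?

(NH₄Cl is a pure solid — omitted from Qₚ.)
Qₚ = P(NH₃)·P(HCl) = (1.11)·(0.0305) = 0.0339
Qₚ = 0.0339 < Kₚ = 0.357, so the forward reaction proceeds.

in the forward direction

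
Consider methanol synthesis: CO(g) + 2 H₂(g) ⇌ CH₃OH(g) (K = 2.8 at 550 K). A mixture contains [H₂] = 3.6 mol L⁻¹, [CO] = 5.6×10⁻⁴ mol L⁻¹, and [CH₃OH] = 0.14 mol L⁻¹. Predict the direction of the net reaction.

Q = [CH₃OH] / ([CO]·[H₂]²) = (0.14) / ((5.6×10⁻⁴)·(3.6)²) = 19
Q = 19 > K = 2.8, so the reverse reaction proceeds.

toward reactants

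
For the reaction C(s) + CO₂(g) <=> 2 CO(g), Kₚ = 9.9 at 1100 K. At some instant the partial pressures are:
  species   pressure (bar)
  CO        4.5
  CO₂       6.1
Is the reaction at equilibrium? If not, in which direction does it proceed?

(C is a pure solid — omitted from Qₚ.)
Qₚ = P(CO)² / P(CO₂) = (4.5)² / (6.1) = 3.3
Qₚ = 3.3 < Kₚ = 9.9, so the forward reaction proceeds.

forward (toward products)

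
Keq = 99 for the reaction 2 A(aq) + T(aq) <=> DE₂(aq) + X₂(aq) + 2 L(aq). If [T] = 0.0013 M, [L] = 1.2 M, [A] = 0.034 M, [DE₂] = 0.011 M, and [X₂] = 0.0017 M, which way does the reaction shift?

Q = [DE₂]·[X₂]·[L]² / ([A]²·[T]) = (0.011)·(0.0017)·(1.2)² / ((0.034)²·(0.0013)) = 18
Q = 18 < Keq = 99, so the forward reaction proceeds.

forward (toward products)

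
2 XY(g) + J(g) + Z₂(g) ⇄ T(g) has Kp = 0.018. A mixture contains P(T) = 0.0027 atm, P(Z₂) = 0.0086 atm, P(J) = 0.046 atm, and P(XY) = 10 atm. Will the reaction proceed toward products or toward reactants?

in the reverse direction

Qp = P(T) / (P(XY)²·P(J)·P(Z₂)) = (0.0027) / ((10)²·(0.046)·(0.0086)) = 0.068
Qp = 0.068 > Kp = 0.018, so the reverse reaction proceeds.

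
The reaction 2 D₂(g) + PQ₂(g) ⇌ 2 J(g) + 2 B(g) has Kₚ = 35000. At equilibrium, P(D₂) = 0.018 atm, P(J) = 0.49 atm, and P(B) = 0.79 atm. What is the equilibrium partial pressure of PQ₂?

P(PQ₂) = 0.013 atm

At equilibrium, Kₚ = P(J)²·P(B)² / (P(D₂)²·P(PQ₂)) = 35000.
(0.49)²·(0.79)² / ((0.018)²·(P(PQ₂))) = 35000
P(PQ₂) = 0.0132 = 0.013 atm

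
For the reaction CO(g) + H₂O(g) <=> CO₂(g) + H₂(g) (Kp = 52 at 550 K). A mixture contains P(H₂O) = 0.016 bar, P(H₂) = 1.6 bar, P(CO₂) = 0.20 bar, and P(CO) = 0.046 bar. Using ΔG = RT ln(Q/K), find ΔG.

ΔG = 9.71 kJ/mol

Qp = P(CO₂)·P(H₂) / (P(CO)·P(H₂O)) = (0.20)·(1.6) / ((0.046)·(0.016)) = 435
ΔG = RT ln(Qp/Kp) = (8.314 J mol⁻¹ K⁻¹)(550 K) × ln(435/52)
   = (4.573 kJ/mol)(2.124) = 9.71 kJ/mol
ΔG > 0, so the forward reaction is non-spontaneous (proceeds in reverse).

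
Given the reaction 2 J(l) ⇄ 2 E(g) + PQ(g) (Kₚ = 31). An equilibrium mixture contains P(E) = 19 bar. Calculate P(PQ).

P(PQ) = 0.086 bar

(J is a pure liquid — omitted from Kₚ.)
At equilibrium, Kₚ = P(E)²·P(PQ) = 31.
(19)²·(P(PQ)) = 31
P(PQ) = 0.0859 = 0.086 bar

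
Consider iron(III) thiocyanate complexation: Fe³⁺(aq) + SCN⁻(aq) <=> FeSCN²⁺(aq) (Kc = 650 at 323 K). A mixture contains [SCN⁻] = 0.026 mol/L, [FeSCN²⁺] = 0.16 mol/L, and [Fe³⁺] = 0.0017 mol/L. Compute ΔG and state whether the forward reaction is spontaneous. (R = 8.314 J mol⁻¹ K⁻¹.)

ΔG = 4.61 kJ/mol; the forward reaction is non-spontaneous

Qc = [FeSCN²⁺] / ([Fe³⁺]·[SCN⁻]) = (0.16) / ((0.0017)·(0.026)) = 3620
ΔG = RT ln(Qc/Kc) = (8.314 J mol⁻¹ K⁻¹)(323 K) × ln(3620/650)
   = (2.685 kJ/mol)(1.717) = 4.61 kJ/mol
ΔG > 0, so the forward reaction is non-spontaneous (proceeds in reverse).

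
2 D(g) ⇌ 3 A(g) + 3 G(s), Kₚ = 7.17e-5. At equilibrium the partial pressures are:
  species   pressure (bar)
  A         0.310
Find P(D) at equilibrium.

P(D) = 20.4 bar

(G is a pure solid — omitted from Kₚ.)
At equilibrium, Kₚ = P(A)³ / P(D)² = 7.17e-5.
(0.310)³ / (P(D))² = 7.17e-5
P(D)² = 415 ⇒ P(D) = 20.4 bar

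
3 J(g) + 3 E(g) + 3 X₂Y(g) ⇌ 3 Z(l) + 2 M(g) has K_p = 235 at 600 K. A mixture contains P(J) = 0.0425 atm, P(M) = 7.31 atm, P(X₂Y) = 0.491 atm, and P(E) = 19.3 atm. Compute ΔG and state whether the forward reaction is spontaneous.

ΔG = 6.22 kJ/mol; the forward reaction is non-spontaneous

(Z is a pure liquid — omitted from Q_p.)
Q_p = P(M)² / (P(J)³·P(E)³·P(X₂Y)³) = (7.31)² / ((0.0425)³·(19.3)³·(0.491)³) = 818
ΔG = RT ln(Q_p/K_p) = (8.314 J mol⁻¹ K⁻¹)(600 K) × ln(818/235)
   = (4.988 kJ/mol)(1.247) = 6.22 kJ/mol
ΔG > 0, so the forward reaction is non-spontaneous (proceeds in reverse).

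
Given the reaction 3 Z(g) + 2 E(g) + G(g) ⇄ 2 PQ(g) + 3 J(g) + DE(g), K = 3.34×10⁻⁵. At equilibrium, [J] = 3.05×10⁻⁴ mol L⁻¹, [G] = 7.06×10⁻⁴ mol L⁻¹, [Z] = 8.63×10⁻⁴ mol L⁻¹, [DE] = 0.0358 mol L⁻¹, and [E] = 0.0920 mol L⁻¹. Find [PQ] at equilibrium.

At equilibrium, K = [PQ]²·[J]³·[DE] / ([Z]³·[E]²·[G]) = 3.34×10⁻⁵.
([PQ])²·(3.05×10⁻⁴)³·(0.0358) / ((8.63×10⁻⁴)³·(0.0920)²·(7.06×10⁻⁴)) = 3.34×10⁻⁵
[PQ]² = 1.26×10⁻⁷ ⇒ [PQ] = 3.55×10⁻⁴ mol L⁻¹

[PQ] = 3.55×10⁻⁴ mol L⁻¹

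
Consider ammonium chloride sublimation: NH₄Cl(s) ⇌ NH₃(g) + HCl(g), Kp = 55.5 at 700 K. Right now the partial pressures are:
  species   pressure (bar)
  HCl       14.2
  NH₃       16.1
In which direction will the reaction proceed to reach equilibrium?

(NH₄Cl is a pure solid — omitted from Qp.)
Qp = P(NH₃)·P(HCl) = (16.1)·(14.2) = 229
Qp = 229 > Kp = 55.5, so the reverse reaction proceeds.

in the reverse direction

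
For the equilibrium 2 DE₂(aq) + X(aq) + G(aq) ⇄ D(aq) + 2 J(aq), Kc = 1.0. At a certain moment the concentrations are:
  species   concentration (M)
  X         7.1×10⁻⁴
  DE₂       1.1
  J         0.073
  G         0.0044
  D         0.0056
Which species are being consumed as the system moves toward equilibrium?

Qc = [D]·[J]² / ([DE₂]²·[X]·[G]) = (0.0056)·(0.073)² / ((1.1)²·(7.1×10⁻⁴)·(0.0044)) = 7.9
Qc = 7.9 > Kc = 1.0: net reverse reaction.

D, J (products)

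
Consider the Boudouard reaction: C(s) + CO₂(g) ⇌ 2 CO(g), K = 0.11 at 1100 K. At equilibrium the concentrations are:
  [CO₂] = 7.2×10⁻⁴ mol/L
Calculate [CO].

(C is a pure solid — omitted from K.)
At equilibrium, K = [CO]² / [CO₂] = 0.11.
([CO])² / (7.2×10⁻⁴) = 0.11
[CO]² = 7.92×10⁻⁵ ⇒ [CO] = 0.0089 mol/L

[CO] = 0.0089 mol/L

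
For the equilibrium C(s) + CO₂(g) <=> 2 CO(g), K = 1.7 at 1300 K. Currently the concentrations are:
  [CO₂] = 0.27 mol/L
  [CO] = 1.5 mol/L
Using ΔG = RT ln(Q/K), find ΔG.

ΔG = 17.2 kJ/mol

(C is a pure solid — omitted from Q.)
Q = [CO]² / [CO₂] = (1.5)² / (0.27) = 8.33
ΔG = RT ln(Q/K) = (8.314 J mol⁻¹ K⁻¹)(1300 K) × ln(8.33/1.7)
   = (10.81 kJ/mol)(1.589) = 17.2 kJ/mol
ΔG > 0, so the forward reaction is non-spontaneous (proceeds in reverse).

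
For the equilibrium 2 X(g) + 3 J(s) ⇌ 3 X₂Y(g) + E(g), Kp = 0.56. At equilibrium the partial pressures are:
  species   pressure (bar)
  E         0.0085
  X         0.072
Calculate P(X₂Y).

P(X₂Y) = 0.70 bar

(J is a pure solid — omitted from Kp.)
At equilibrium, Kp = P(X₂Y)³·P(E) / P(X)² = 0.56.
(P(X₂Y))³·(0.0085) / (0.072)² = 0.56
P(X₂Y)³ = 0.342 ⇒ P(X₂Y) = 0.70 bar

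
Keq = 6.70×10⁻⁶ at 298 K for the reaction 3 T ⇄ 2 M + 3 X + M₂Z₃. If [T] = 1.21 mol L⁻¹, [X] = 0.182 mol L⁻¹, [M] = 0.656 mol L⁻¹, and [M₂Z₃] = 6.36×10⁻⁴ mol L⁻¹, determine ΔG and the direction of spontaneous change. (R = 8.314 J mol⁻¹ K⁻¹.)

Q = [M]²·[X]³·[M₂Z₃] / [T]³ = (0.656)²·(0.182)³·(6.36×10⁻⁴) / (1.21)³ = 9.31×10⁻⁷
ΔG = RT ln(Q/Keq) = (8.314 J mol⁻¹ K⁻¹)(298 K) × ln(9.31×10⁻⁷/6.70×10⁻⁶)
   = (2.478 kJ/mol)(-1.974) = -4.89 kJ/mol
ΔG < 0, so the forward reaction is spontaneous (proceeds forward).

ΔG = -4.89 kJ/mol; the forward reaction is spontaneous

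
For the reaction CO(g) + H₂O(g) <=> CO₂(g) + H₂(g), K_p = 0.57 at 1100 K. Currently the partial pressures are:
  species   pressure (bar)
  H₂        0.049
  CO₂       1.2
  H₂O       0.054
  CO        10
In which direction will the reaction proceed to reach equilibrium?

in the forward direction

Q_p = P(CO₂)·P(H₂) / (P(CO)·P(H₂O)) = (1.2)·(0.049) / ((10)·(0.054)) = 0.11
Q_p = 0.11 < K_p = 0.57, so the forward reaction proceeds.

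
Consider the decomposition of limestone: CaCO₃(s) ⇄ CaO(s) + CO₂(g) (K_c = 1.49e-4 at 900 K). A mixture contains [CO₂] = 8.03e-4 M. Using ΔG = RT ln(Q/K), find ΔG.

(CaCO₃, CaO are pure solids — omitted from Q_c.)
Q_c = [CO₂] = 8.03e-4
ΔG = RT ln(Q_c/K_c) = (8.314 J mol⁻¹ K⁻¹)(900 K) × ln(8.03e-4/1.49e-4)
   = (7.483 kJ/mol)(1.684) = 12.6 kJ/mol
ΔG > 0, so the forward reaction is non-spontaneous (proceeds in reverse).

ΔG = 12.6 kJ/mol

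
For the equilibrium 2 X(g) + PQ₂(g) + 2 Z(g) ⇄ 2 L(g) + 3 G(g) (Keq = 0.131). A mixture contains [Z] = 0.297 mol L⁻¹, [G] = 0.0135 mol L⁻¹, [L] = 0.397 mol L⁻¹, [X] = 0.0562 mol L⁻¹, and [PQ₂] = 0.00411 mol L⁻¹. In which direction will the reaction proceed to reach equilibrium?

Q = [L]²·[G]³ / ([X]²·[PQ₂]·[Z]²) = (0.397)²·(0.0135)³ / ((0.0562)²·(0.00411)·(0.297)²) = 0.339
Q = 0.339 > Keq = 0.131, so the reverse reaction proceeds.

to the left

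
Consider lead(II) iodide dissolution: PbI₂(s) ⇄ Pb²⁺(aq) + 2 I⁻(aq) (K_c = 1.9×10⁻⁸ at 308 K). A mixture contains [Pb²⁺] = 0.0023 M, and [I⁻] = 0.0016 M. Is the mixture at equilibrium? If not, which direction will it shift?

no; Q < K, reaction proceeds forward

(PbI₂ is a pure solid — omitted from Q_c.)
Q_c = [Pb²⁺]·[I⁻]² = (0.0023)·(0.0016)² = 5.9×10⁻⁹
Q_c = 5.9×10⁻⁹ < K_c = 1.9×10⁻⁸: net forward reaction.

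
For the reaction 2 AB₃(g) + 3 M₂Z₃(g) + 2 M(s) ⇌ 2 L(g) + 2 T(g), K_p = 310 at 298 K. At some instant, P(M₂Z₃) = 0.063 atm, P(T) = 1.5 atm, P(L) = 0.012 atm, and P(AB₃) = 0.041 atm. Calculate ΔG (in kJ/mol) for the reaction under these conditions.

ΔG = 2.26 kJ/mol

(M is a pure solid — omitted from Q_p.)
Q_p = P(L)²·P(T)² / (P(AB₃)²·P(M₂Z₃)³) = (0.012)²·(1.5)² / ((0.041)²·(0.063)³) = 771
ΔG = RT ln(Q_p/K_p) = (8.314 J mol⁻¹ K⁻¹)(298 K) × ln(771/310)
   = (2.478 kJ/mol)(0.9111) = 2.26 kJ/mol
ΔG > 0, so the forward reaction is non-spontaneous (proceeds in reverse).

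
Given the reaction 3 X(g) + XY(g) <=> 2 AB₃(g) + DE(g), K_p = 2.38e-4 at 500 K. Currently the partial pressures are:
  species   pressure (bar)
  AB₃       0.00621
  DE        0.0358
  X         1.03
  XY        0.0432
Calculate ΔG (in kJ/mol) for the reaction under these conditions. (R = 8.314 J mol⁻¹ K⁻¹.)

Q_p = P(AB₃)²·P(DE) / (P(X)³·P(XY)) = (0.00621)²·(0.0358) / ((1.03)³·(0.0432)) = 2.92e-5
ΔG = RT ln(Q_p/K_p) = (8.314 J mol⁻¹ K⁻¹)(500 K) × ln(2.92e-5/2.38e-4)
   = (4.157 kJ/mol)(-2.098) = -8.72 kJ/mol
ΔG < 0, so the forward reaction is spontaneous (proceeds forward).

ΔG = -8.72 kJ/mol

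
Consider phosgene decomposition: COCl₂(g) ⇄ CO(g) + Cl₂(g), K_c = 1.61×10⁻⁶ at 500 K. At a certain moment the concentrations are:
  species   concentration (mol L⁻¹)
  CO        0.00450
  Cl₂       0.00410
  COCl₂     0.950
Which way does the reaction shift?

Q_c = [CO]·[Cl₂] / [COCl₂] = (0.00450)·(0.00410) / (0.950) = 1.94×10⁻⁵
Q_c = 1.94×10⁻⁵ > K_c = 1.61×10⁻⁶, so the reverse reaction proceeds.

reverse (toward reactants)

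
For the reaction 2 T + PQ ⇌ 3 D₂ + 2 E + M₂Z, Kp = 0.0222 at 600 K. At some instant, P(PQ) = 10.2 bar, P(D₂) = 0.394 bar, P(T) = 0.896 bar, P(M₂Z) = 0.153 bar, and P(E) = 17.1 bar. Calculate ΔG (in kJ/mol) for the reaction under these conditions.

Qp = P(D₂)³·P(E)²·P(M₂Z) / (P(T)²·P(PQ)) = (0.394)³·(17.1)²·(0.153) / ((0.896)²·(10.2)) = 0.334
ΔG = RT ln(Qp/Kp) = (8.314 J mol⁻¹ K⁻¹)(600 K) × ln(0.334/0.0222)
   = (4.988 kJ/mol)(2.711) = 13.5 kJ/mol
ΔG > 0, so the forward reaction is non-spontaneous (proceeds in reverse).

ΔG = 13.5 kJ/mol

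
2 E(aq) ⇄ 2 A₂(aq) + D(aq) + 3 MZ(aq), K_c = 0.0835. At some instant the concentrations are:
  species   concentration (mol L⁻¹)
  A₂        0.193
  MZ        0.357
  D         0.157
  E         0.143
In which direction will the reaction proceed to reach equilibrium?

Q_c = [A₂]²·[D]·[MZ]³ / [E]² = (0.193)²·(0.157)·(0.357)³ / (0.143)² = 0.0130
Q_c = 0.0130 < K_c = 0.0835, so the forward reaction proceeds.

in the forward direction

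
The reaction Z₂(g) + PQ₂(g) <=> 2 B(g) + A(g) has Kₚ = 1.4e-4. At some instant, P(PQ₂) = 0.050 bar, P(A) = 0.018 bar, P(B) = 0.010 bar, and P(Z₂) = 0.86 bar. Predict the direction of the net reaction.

to the right

Qₚ = P(B)²·P(A) / (P(Z₂)·P(PQ₂)) = (0.010)²·(0.018) / ((0.86)·(0.050)) = 4.2e-5
Qₚ = 4.2e-5 < Kₚ = 1.4e-4, so the forward reaction proceeds.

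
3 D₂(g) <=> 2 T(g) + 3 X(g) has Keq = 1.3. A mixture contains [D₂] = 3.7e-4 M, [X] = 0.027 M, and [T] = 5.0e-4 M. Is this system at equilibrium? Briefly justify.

Q = [T]²·[X]³ / [D₂]³ = (5.0e-4)²·(0.027)³ / (3.7e-4)³ = 0.097
Q = 0.097 < Keq = 1.3: net forward reaction.

no; Q < K, reaction proceeds forward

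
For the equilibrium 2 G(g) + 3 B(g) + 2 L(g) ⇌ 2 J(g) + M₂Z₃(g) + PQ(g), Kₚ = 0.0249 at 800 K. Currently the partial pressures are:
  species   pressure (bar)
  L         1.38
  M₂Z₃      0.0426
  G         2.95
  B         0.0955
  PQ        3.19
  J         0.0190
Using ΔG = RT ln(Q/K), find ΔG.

Qₚ = P(J)²·P(M₂Z₃)·P(PQ) / (P(G)²·P(B)³·P(L)²) = (0.0190)²·(0.0426)·(3.19) / ((2.95)²·(0.0955)³·(1.38)²) = 0.00340
ΔG = RT ln(Qₚ/Kₚ) = (8.314 J mol⁻¹ K⁻¹)(800 K) × ln(0.00340/0.0249)
   = (6.651 kJ/mol)(-1.991) = -13.2 kJ/mol
ΔG < 0, so the forward reaction is spontaneous (proceeds forward).

ΔG = -13.2 kJ/mol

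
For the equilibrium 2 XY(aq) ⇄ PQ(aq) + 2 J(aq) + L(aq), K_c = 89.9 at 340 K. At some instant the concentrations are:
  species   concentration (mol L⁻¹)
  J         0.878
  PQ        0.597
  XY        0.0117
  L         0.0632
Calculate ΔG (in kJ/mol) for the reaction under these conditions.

Q_c = [PQ]·[J]²·[L] / [XY]² = (0.597)·(0.878)²·(0.0632) / (0.0117)² = 212
ΔG = RT ln(Q_c/K_c) = (8.314 J mol⁻¹ K⁻¹)(340 K) × ln(212/89.9)
   = (2.827 kJ/mol)(0.8579) = 2.43 kJ/mol
ΔG > 0, so the forward reaction is non-spontaneous (proceeds in reverse).

ΔG = 2.43 kJ/mol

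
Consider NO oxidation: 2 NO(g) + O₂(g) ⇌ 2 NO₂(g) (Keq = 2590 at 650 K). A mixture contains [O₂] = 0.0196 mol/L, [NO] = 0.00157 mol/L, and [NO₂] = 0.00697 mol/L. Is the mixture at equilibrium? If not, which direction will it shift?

no; Q < K, reaction proceeds forward

Q = [NO₂]² / ([NO]²·[O₂]) = (0.00697)² / ((0.00157)²·(0.0196)) = 1010
Q = 1010 < Keq = 2590: net forward reaction.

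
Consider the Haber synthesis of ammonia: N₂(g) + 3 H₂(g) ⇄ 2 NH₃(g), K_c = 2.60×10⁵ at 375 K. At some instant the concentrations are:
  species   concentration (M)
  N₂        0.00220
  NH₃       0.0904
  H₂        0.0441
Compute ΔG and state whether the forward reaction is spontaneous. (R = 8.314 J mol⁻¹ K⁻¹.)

ΔG = -5.59 kJ/mol; the forward reaction is spontaneous

Q_c = [NH₃]² / ([N₂]·[H₂]³) = (0.0904)² / ((0.00220)·(0.0441)³) = 43300
ΔG = RT ln(Q_c/K_c) = (8.314 J mol⁻¹ K⁻¹)(375 K) × ln(43300/2.60×10⁵)
   = (3.118 kJ/mol)(-1.793) = -5.59 kJ/mol
ΔG < 0, so the forward reaction is spontaneous (proceeds forward).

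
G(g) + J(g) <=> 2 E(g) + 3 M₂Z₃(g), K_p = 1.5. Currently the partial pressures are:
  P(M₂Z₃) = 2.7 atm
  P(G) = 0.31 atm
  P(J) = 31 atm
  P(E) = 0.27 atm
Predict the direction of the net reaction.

Q_p = P(E)²·P(M₂Z₃)³ / (P(G)·P(J)) = (0.27)²·(2.7)³ / ((0.31)·(31)) = 0.15
Q_p = 0.15 < K_p = 1.5, so the forward reaction proceeds.

to the right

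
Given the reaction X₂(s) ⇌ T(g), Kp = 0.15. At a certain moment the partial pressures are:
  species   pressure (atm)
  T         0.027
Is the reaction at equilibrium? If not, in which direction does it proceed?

toward products

(X₂ is a pure solid — omitted from Qp.)
Qp = P(T) = 0.027
Qp = 0.027 < Kp = 0.15, so the forward reaction proceeds.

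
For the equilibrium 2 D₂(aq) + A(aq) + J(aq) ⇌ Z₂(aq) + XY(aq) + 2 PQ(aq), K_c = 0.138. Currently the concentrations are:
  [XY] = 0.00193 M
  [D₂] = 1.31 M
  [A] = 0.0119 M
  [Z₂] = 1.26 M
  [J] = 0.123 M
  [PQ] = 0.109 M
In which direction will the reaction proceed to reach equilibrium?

toward products

Q_c = [Z₂]·[XY]·[PQ]² / ([D₂]²·[A]·[J]) = (1.26)·(0.00193)·(0.109)² / ((1.31)²·(0.0119)·(0.123)) = 0.0115
Q_c = 0.0115 < K_c = 0.138, so the forward reaction proceeds.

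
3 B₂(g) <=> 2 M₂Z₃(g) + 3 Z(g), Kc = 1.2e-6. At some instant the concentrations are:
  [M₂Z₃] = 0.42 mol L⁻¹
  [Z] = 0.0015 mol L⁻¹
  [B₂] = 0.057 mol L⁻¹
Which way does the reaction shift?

Qc = [M₂Z₃]²·[Z]³ / [B₂]³ = (0.42)²·(0.0015)³ / (0.057)³ = 3.2e-6
Qc = 3.2e-6 > Kc = 1.2e-6, so the reverse reaction proceeds.

in the reverse direction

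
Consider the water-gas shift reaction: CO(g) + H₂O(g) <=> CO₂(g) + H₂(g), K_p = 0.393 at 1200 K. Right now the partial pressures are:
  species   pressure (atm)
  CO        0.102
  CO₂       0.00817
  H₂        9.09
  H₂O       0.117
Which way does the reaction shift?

to the left

Q_p = P(CO₂)·P(H₂) / (P(CO)·P(H₂O)) = (0.00817)·(9.09) / ((0.102)·(0.117)) = 6.22
Q_p = 6.22 > K_p = 0.393, so the reverse reaction proceeds.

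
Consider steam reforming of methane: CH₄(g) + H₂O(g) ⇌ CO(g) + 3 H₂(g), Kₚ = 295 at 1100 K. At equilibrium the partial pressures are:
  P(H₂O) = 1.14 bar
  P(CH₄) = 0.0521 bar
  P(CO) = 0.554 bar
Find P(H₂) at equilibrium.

P(H₂) = 3.16 bar

At equilibrium, Kₚ = P(CO)·P(H₂)³ / (P(CH₄)·P(H₂O)) = 295.
(0.554)·(P(H₂))³ / ((0.0521)·(1.14)) = 295
P(H₂)³ = 31.6 ⇒ P(H₂) = 3.16 bar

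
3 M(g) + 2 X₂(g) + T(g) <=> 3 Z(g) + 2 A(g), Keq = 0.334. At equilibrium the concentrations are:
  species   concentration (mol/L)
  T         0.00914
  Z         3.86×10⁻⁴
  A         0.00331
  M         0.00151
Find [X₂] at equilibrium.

At equilibrium, Keq = [Z]³·[A]² / ([M]³·[X₂]²·[T]) = 0.334.
(3.86×10⁻⁴)³·(0.00331)² / ((0.00151)³·([X₂])²·(0.00914)) = 0.334
[X₂]² = 6.00×10⁻⁵ ⇒ [X₂] = 0.00774 mol/L

[X₂] = 0.00774 mol/L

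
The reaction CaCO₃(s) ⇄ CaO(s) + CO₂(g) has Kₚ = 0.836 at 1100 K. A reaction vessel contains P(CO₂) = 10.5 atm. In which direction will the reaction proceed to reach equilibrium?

to the left

(CaCO₃, CaO are pure solids — omitted from Qₚ.)
Qₚ = P(CO₂) = 10.5
Qₚ = 10.5 > Kₚ = 0.836, so the reverse reaction proceeds.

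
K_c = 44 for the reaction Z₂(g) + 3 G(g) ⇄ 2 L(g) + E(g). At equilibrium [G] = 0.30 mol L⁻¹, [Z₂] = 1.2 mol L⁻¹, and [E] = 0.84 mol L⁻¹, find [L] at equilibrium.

At equilibrium, K_c = [L]²·[E] / ([Z₂]·[G]³) = 44.
([L])²·(0.84) / ((1.2)·(0.30)³) = 44
[L]² = 1.70 ⇒ [L] = 1.3 mol L⁻¹

[L] = 1.3 mol L⁻¹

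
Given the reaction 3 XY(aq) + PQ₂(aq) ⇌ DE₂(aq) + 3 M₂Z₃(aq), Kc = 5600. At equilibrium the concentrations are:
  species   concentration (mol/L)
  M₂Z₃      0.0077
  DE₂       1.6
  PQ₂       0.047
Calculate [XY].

[XY] = 0.0014 mol/L

At equilibrium, Kc = [DE₂]·[M₂Z₃]³ / ([XY]³·[PQ₂]) = 5600.
(1.6)·(0.0077)³ / (([XY])³·(0.047)) = 5600
[XY]³ = 2.78e-9 ⇒ [XY] = 0.0014 mol/L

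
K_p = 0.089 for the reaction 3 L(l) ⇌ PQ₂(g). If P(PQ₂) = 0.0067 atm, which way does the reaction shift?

in the forward direction

(L is a pure liquid — omitted from Q_p.)
Q_p = P(PQ₂) = 0.0067
Q_p = 0.0067 < K_p = 0.089, so the forward reaction proceeds.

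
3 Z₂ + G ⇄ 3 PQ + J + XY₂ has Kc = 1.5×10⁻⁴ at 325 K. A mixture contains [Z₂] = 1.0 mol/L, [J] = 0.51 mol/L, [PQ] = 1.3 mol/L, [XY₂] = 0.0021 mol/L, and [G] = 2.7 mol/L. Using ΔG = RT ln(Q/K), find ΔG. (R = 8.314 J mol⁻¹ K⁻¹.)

ΔG = 4.75 kJ/mol

Qc = [PQ]³·[J]·[XY₂] / ([Z₂]³·[G]) = (1.3)³·(0.51)·(0.0021) / ((1.0)³·(2.7)) = 8.71×10⁻⁴
ΔG = RT ln(Qc/Kc) = (8.314 J mol⁻¹ K⁻¹)(325 K) × ln(8.71×10⁻⁴/1.5×10⁻⁴)
   = (2.702 kJ/mol)(1.759) = 4.75 kJ/mol
ΔG > 0, so the forward reaction is non-spontaneous (proceeds in reverse).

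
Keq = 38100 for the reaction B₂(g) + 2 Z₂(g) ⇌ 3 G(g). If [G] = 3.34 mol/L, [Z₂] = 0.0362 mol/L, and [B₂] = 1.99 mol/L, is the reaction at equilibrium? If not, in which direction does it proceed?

toward products

Q = [G]³ / ([B₂]·[Z₂]²) = (3.34)³ / ((1.99)·(0.0362)²) = 14300
Q = 14300 < Keq = 38100, so the forward reaction proceeds.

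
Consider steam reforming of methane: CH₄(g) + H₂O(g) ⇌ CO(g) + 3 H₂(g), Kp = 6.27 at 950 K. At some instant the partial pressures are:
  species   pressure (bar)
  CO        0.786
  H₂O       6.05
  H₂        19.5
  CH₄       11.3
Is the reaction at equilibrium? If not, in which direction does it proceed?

Qp = P(CO)·P(H₂)³ / (P(CH₄)·P(H₂O)) = (0.786)·(19.5)³ / ((11.3)·(6.05)) = 85.2
Qp = 85.2 > Kp = 6.27, so the reverse reaction proceeds.

toward reactants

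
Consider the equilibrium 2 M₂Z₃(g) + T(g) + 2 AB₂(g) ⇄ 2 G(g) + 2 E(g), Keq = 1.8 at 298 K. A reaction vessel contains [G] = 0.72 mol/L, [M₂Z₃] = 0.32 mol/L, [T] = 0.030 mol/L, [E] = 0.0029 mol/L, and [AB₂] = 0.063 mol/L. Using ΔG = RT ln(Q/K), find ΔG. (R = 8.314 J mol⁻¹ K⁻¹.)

ΔG = -4.00 kJ/mol

Q = [G]²·[E]² / ([M₂Z₃]²·[T]·[AB₂]²) = (0.72)²·(0.0029)² / ((0.32)²·(0.030)·(0.063)²) = 0.358
ΔG = RT ln(Q/Keq) = (8.314 J mol⁻¹ K⁻¹)(298 K) × ln(0.358/1.8)
   = (2.478 kJ/mol)(-1.615) = -4.00 kJ/mol
ΔG < 0, so the forward reaction is spontaneous (proceeds forward).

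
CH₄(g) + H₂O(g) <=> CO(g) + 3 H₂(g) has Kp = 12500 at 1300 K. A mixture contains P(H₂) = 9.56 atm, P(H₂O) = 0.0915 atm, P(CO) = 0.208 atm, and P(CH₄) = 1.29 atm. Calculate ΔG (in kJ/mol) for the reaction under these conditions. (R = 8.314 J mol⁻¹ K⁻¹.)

Qp = P(CO)·P(H₂)³ / (P(CH₄)·P(H₂O)) = (0.208)·(9.56)³ / ((1.29)·(0.0915)) = 1540
ΔG = RT ln(Qp/Kp) = (8.314 J mol⁻¹ K⁻¹)(1300 K) × ln(1540/12500)
   = (10.81 kJ/mol)(-2.094) = -22.6 kJ/mol
ΔG < 0, so the forward reaction is spontaneous (proceeds forward).

ΔG = -22.6 kJ/mol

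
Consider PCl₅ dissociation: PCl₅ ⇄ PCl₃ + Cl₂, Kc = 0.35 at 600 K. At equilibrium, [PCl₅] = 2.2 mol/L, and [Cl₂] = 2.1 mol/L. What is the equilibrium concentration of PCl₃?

At equilibrium, Kc = [PCl₃]·[Cl₂] / [PCl₅] = 0.35.
([PCl₃])·(2.1) / (2.2) = 0.35
[PCl₃] = 0.367 = 0.37 mol/L

[PCl₃] = 0.37 mol/L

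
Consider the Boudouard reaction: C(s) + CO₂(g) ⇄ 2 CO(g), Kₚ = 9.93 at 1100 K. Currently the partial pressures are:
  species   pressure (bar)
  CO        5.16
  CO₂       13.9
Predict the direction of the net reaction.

(C is a pure solid — omitted from Qₚ.)
Qₚ = P(CO)² / P(CO₂) = (5.16)² / (13.9) = 1.92
Qₚ = 1.92 < Kₚ = 9.93, so the forward reaction proceeds.

to the right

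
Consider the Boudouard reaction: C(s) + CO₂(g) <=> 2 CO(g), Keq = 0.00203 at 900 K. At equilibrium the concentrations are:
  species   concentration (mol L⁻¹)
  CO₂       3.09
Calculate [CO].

[CO] = 0.0792 mol L⁻¹

(C is a pure solid — omitted from Keq.)
At equilibrium, Keq = [CO]² / [CO₂] = 0.00203.
([CO])² / (3.09) = 0.00203
[CO]² = 0.00627 ⇒ [CO] = 0.0792 mol L⁻¹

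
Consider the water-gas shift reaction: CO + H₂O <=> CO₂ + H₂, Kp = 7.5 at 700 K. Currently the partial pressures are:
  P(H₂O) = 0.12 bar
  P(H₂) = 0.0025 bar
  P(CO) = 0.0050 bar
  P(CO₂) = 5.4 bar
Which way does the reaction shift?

Qp = P(CO₂)·P(H₂) / (P(CO)·P(H₂O)) = (5.4)·(0.0025) / ((0.0050)·(0.12)) = 23
Qp = 23 > Kp = 7.5, so the reverse reaction proceeds.

toward reactants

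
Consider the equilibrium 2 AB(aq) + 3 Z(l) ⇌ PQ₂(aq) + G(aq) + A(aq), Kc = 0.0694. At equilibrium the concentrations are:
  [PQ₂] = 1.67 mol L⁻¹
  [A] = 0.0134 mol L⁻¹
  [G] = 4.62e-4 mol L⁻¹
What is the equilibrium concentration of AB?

[AB] = 0.0122 mol L⁻¹

(Z is a pure liquid — omitted from Kc.)
At equilibrium, Kc = [PQ₂]·[G]·[A] / [AB]² = 0.0694.
(1.67)·(4.62e-4)·(0.0134) / ([AB])² = 0.0694
[AB]² = 1.49e-4 ⇒ [AB] = 0.0122 mol L⁻¹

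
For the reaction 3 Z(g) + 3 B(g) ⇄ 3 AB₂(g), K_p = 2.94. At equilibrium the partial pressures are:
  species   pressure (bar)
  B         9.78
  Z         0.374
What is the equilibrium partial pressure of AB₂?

P(AB₂) = 5.24 bar

At equilibrium, K_p = P(AB₂)³ / (P(Z)³·P(B)³) = 2.94.
(P(AB₂))³ / ((0.374)³·(9.78)³) = 2.94
P(AB₂)³ = 144 ⇒ P(AB₂) = 5.24 bar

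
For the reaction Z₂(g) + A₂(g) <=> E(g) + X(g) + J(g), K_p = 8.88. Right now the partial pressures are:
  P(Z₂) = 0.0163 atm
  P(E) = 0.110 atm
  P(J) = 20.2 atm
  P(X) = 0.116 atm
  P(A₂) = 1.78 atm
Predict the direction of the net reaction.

Q_p = P(E)·P(X)·P(J) / (P(Z₂)·P(A₂)) = (0.110)·(0.116)·(20.2) / ((0.0163)·(1.78)) = 8.88
Q_p = 8.88 = K_p, so the system is already at equilibrium.

no net change (already at equilibrium)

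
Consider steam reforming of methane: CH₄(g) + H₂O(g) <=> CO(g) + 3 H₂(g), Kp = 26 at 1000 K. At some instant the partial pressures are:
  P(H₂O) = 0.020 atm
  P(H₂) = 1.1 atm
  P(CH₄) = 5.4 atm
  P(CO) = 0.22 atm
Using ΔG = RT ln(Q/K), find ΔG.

ΔG = -18.8 kJ/mol

Qp = P(CO)·P(H₂)³ / (P(CH₄)·P(H₂O)) = (0.22)·(1.1)³ / ((5.4)·(0.020)) = 2.71
ΔG = RT ln(Qp/Kp) = (8.314 J mol⁻¹ K⁻¹)(1000 K) × ln(2.71/26)
   = (8.314 kJ/mol)(-2.261) = -18.8 kJ/mol
ΔG < 0, so the forward reaction is spontaneous (proceeds forward).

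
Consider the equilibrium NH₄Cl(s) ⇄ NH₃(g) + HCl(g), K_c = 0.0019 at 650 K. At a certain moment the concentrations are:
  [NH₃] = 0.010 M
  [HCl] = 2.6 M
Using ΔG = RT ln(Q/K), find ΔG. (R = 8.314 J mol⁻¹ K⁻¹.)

ΔG = 14.1 kJ/mol

(NH₄Cl is a pure solid — omitted from Q_c.)
Q_c = [NH₃]·[HCl] = (0.010)·(2.6) = 0.0260
ΔG = RT ln(Q_c/K_c) = (8.314 J mol⁻¹ K⁻¹)(650 K) × ln(0.0260/0.0019)
   = (5.404 kJ/mol)(2.616) = 14.1 kJ/mol
ΔG > 0, so the forward reaction is non-spontaneous (proceeds in reverse).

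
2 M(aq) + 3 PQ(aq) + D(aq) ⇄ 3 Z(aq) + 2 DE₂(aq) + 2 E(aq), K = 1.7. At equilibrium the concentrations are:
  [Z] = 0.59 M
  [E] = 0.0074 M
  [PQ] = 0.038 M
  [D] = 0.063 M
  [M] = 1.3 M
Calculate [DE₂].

[DE₂] = 0.94 M

At equilibrium, K = [Z]³·[DE₂]²·[E]² / ([M]²·[PQ]³·[D]) = 1.7.
(0.59)³·([DE₂])²·(0.0074)² / ((1.3)²·(0.038)³·(0.063)) = 1.7
[DE₂]² = 0.883 ⇒ [DE₂] = 0.94 M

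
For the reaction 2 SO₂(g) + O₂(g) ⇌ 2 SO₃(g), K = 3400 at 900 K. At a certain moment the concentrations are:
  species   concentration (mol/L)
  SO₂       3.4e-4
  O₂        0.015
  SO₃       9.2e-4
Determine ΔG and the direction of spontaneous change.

ΔG = -14.5 kJ/mol; the forward reaction is spontaneous

Q = [SO₃]² / ([SO₂]²·[O₂]) = (9.2e-4)² / ((3.4e-4)²·(0.015)) = 488
ΔG = RT ln(Q/K) = (8.314 J mol⁻¹ K⁻¹)(900 K) × ln(488/3400)
   = (7.483 kJ/mol)(-1.941) = -14.5 kJ/mol
ΔG < 0, so the forward reaction is spontaneous (proceeds forward).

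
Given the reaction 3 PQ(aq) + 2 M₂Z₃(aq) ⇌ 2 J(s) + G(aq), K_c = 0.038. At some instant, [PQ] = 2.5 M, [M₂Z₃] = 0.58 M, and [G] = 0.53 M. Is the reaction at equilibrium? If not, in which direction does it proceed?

(J is a pure solid — omitted from Q_c.)
Q_c = [G] / ([PQ]³·[M₂Z₃]²) = (0.53) / ((2.5)³·(0.58)²) = 0.10
Q_c = 0.10 > K_c = 0.038, so the reverse reaction proceeds.

toward reactants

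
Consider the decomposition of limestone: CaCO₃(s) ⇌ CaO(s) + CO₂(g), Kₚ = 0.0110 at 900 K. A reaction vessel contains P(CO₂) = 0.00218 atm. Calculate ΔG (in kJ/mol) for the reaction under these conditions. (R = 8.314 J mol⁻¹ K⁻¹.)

ΔG = -12.1 kJ/mol

(CaCO₃, CaO are pure solids — omitted from Qₚ.)
Qₚ = P(CO₂) = 0.00218
ΔG = RT ln(Qₚ/Kₚ) = (8.314 J mol⁻¹ K⁻¹)(900 K) × ln(0.00218/0.0110)
   = (7.483 kJ/mol)(-1.619) = -12.1 kJ/mol
ΔG < 0, so the forward reaction is spontaneous (proceeds forward).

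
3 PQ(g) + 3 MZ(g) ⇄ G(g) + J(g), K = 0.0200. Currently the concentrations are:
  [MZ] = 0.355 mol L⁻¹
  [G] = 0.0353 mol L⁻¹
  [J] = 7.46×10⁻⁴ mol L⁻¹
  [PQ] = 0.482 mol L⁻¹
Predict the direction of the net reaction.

toward products

Q = [G]·[J] / ([PQ]³·[MZ]³) = (0.0353)·(7.46×10⁻⁴) / ((0.482)³·(0.355)³) = 0.00526
Q = 0.00526 < K = 0.0200, so the forward reaction proceeds.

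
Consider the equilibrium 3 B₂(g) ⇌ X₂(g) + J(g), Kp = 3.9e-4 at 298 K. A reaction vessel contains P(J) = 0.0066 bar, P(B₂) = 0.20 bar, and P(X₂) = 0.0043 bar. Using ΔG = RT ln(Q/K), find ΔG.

Qp = P(X₂)·P(J) / P(B₂)³ = (0.0043)·(0.0066) / (0.20)³ = 0.00355
ΔG = RT ln(Qp/Kp) = (8.314 J mol⁻¹ K⁻¹)(298 K) × ln(0.00355/3.9e-4)
   = (2.478 kJ/mol)(2.209) = 5.47 kJ/mol
ΔG > 0, so the forward reaction is non-spontaneous (proceeds in reverse).

ΔG = 5.47 kJ/mol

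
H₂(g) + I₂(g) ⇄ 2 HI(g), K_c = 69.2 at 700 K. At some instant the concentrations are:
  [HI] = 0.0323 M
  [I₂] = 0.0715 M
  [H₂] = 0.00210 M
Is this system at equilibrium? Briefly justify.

no; Q < K, reaction proceeds forward

Q_c = [HI]² / ([H₂]·[I₂]) = (0.0323)² / ((0.00210)·(0.0715)) = 6.95
Q_c = 6.95 < K_c = 69.2: net forward reaction.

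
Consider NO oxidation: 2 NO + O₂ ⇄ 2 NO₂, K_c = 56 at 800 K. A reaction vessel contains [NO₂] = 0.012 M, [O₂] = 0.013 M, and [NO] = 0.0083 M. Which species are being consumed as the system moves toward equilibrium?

NO₂ (products)

Q_c = [NO₂]² / ([NO]²·[O₂]) = (0.012)² / ((0.0083)²·(0.013)) = 160
Q_c = 160 > K_c = 56: net reverse reaction.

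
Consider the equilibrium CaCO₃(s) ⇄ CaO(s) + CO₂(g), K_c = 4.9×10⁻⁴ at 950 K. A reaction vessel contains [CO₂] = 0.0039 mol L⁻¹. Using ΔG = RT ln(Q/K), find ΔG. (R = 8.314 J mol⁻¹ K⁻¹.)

(CaCO₃, CaO are pure solids — omitted from Q_c.)
Q_c = [CO₂] = 0.00390
ΔG = RT ln(Q_c/K_c) = (8.314 J mol⁻¹ K⁻¹)(950 K) × ln(0.00390/4.9×10⁻⁴)
   = (7.898 kJ/mol)(2.074) = 16.4 kJ/mol
ΔG > 0, so the forward reaction is non-spontaneous (proceeds in reverse).

ΔG = 16.4 kJ/mol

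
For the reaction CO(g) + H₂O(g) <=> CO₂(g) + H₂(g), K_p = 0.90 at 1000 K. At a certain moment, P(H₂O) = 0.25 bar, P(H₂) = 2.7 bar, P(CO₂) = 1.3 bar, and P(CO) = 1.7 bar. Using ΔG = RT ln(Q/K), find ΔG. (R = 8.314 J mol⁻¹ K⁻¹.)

Q_p = P(CO₂)·P(H₂) / (P(CO)·P(H₂O)) = (1.3)·(2.7) / ((1.7)·(0.25)) = 8.26
ΔG = RT ln(Q_p/K_p) = (8.314 J mol⁻¹ K⁻¹)(1000 K) × ln(8.26/0.90)
   = (8.314 kJ/mol)(2.217) = 18.4 kJ/mol
ΔG > 0, so the forward reaction is non-spontaneous (proceeds in reverse).

ΔG = 18.4 kJ/mol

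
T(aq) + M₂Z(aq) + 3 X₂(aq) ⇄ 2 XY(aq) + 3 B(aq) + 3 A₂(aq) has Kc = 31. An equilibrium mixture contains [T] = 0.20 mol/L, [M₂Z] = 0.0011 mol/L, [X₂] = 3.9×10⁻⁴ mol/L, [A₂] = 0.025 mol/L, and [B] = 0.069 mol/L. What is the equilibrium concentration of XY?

At equilibrium, Kc = [XY]²·[B]³·[A₂]³ / ([T]·[M₂Z]·[X₂]³) = 31.
([XY])²·(0.069)³·(0.025)³ / ((0.20)·(0.0011)·(3.9×10⁻⁴)³) = 31
[XY]² = 7.88×10⁻⁵ ⇒ [XY] = 0.0089 mol/L

[XY] = 0.0089 mol/L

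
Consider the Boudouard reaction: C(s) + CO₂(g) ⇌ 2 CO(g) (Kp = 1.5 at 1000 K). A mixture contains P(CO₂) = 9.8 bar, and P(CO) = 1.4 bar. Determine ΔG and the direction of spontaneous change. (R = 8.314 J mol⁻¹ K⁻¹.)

(C is a pure solid — omitted from Qp.)
Qp = P(CO)² / P(CO₂) = (1.4)² / (9.8) = 0.200
ΔG = RT ln(Qp/Kp) = (8.314 J mol⁻¹ K⁻¹)(1000 K) × ln(0.200/1.5)
   = (8.314 kJ/mol)(-2.015) = -16.8 kJ/mol
ΔG < 0, so the forward reaction is spontaneous (proceeds forward).

ΔG = -16.8 kJ/mol; the forward reaction is spontaneous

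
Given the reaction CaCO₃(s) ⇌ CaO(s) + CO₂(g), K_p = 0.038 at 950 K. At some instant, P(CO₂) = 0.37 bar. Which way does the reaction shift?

(CaCO₃, CaO are pure solids — omitted from Q_p.)
Q_p = P(CO₂) = 0.37
Q_p = 0.37 > K_p = 0.038, so the reverse reaction proceeds.

toward reactants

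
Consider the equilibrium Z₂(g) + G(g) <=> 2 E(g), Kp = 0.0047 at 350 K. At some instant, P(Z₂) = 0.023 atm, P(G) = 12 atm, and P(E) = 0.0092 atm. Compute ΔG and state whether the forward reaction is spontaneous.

Qp = P(E)² / (P(Z₂)·P(G)) = (0.0092)² / ((0.023)·(12)) = 3.07×10⁻⁴
ΔG = RT ln(Qp/Kp) = (8.314 J mol⁻¹ K⁻¹)(350 K) × ln(3.07×10⁻⁴/0.0047)
   = (2.910 kJ/mol)(-2.728) = -7.94 kJ/mol
ΔG < 0, so the forward reaction is spontaneous (proceeds forward).

ΔG = -7.94 kJ/mol; the forward reaction is spontaneous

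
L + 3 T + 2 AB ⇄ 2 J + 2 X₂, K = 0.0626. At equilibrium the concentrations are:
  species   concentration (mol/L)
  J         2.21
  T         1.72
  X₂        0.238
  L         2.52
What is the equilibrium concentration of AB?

At equilibrium, K = [J]²·[X₂]² / ([L]·[T]³·[AB]²) = 0.0626.
(2.21)²·(0.238)² / ((2.52)·(1.72)³·([AB])²) = 0.0626
[AB]² = 0.345 ⇒ [AB] = 0.587 mol/L

[AB] = 0.587 mol/L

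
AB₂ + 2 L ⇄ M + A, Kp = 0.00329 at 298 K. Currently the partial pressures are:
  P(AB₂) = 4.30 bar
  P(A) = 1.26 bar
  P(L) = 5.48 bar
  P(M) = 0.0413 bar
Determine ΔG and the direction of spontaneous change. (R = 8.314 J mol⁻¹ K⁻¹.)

ΔG = -5.20 kJ/mol; the forward reaction is spontaneous

Qp = P(M)·P(A) / (P(AB₂)·P(L)²) = (0.0413)·(1.26) / ((4.30)·(5.48)²) = 4.03e-4
ΔG = RT ln(Qp/Kp) = (8.314 J mol⁻¹ K⁻¹)(298 K) × ln(4.03e-4/0.00329)
   = (2.478 kJ/mol)(-2.100) = -5.20 kJ/mol
ΔG < 0, so the forward reaction is spontaneous (proceeds forward).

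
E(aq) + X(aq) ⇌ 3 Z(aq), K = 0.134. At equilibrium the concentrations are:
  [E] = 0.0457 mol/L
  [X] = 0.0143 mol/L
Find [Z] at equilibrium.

At equilibrium, K = [Z]³ / ([E]·[X]) = 0.134.
([Z])³ / ((0.0457)·(0.0143)) = 0.134
[Z]³ = 8.76×10⁻⁵ ⇒ [Z] = 0.0444 mol/L

[Z] = 0.0444 mol/L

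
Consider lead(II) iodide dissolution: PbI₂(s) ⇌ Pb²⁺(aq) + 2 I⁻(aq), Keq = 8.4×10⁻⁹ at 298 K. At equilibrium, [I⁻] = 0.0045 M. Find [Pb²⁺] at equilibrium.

(PbI₂ is a pure solid — omitted from Keq.)
At equilibrium, Keq = [Pb²⁺]·[I⁻]² = 8.4×10⁻⁹.
([Pb²⁺])·(0.0045)² = 8.4×10⁻⁹
[Pb²⁺] = 4.15×10⁻⁴ = 4.1×10⁻⁴ M

[Pb²⁺] = 4.1×10⁻⁴ M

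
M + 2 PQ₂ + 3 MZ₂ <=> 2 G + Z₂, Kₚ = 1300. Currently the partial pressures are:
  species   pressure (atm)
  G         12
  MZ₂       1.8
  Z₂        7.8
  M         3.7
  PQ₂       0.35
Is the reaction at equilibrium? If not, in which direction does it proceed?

forward (toward products)

Qₚ = P(G)²·P(Z₂) / (P(M)·P(PQ₂)²·P(MZ₂)³) = (12)²·(7.8) / ((3.7)·(0.35)²·(1.8)³) = 420
Qₚ = 420 < Kₚ = 1300, so the forward reaction proceeds.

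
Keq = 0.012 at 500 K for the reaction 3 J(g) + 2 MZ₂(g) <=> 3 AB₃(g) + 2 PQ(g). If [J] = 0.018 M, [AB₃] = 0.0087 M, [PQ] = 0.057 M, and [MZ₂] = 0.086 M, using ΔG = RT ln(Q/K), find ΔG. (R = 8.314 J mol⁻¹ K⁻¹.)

ΔG = 5.90 kJ/mol

Q = [AB₃]³·[PQ]² / ([J]³·[MZ₂]²) = (0.0087)³·(0.057)² / ((0.018)³·(0.086)²) = 0.0496
ΔG = RT ln(Q/Keq) = (8.314 J mol⁻¹ K⁻¹)(500 K) × ln(0.0496/0.012)
   = (4.157 kJ/mol)(1.419) = 5.90 kJ/mol
ΔG > 0, so the forward reaction is non-spontaneous (proceeds in reverse).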